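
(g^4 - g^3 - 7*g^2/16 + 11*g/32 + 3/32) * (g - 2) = g^5 - 3*g^4 + 25*g^3/16 + 39*g^2/32 - 19*g/32 - 3/16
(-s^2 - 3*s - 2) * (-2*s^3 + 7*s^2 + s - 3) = 2*s^5 - s^4 - 18*s^3 - 14*s^2 + 7*s + 6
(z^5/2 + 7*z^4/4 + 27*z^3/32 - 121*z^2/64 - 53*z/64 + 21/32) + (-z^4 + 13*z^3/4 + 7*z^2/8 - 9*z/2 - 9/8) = z^5/2 + 3*z^4/4 + 131*z^3/32 - 65*z^2/64 - 341*z/64 - 15/32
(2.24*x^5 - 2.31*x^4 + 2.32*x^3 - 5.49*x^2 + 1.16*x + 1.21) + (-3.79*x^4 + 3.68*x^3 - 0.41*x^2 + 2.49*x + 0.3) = 2.24*x^5 - 6.1*x^4 + 6.0*x^3 - 5.9*x^2 + 3.65*x + 1.51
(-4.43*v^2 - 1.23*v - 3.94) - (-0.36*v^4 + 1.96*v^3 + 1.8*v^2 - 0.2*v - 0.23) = 0.36*v^4 - 1.96*v^3 - 6.23*v^2 - 1.03*v - 3.71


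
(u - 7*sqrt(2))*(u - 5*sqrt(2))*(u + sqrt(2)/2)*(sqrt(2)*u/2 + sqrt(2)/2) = sqrt(2)*u^4/2 - 23*u^3/2 + sqrt(2)*u^3/2 - 23*u^2/2 + 29*sqrt(2)*u^2 + 35*u + 29*sqrt(2)*u + 35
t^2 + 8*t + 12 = (t + 2)*(t + 6)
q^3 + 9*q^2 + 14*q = q*(q + 2)*(q + 7)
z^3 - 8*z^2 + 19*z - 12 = (z - 4)*(z - 3)*(z - 1)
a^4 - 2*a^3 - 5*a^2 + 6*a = a*(a - 3)*(a - 1)*(a + 2)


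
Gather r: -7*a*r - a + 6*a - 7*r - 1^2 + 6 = 5*a + r*(-7*a - 7) + 5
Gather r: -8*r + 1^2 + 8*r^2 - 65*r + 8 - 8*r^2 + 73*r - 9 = 0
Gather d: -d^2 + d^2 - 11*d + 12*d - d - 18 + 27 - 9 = 0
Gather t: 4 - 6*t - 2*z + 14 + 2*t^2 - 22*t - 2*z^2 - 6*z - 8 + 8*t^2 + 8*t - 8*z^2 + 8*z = 10*t^2 - 20*t - 10*z^2 + 10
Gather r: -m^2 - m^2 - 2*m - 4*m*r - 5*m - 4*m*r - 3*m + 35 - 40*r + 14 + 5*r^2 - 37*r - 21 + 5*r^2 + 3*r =-2*m^2 - 10*m + 10*r^2 + r*(-8*m - 74) + 28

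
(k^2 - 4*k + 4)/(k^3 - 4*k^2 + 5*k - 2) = (k - 2)/(k^2 - 2*k + 1)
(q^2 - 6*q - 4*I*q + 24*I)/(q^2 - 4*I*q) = (q - 6)/q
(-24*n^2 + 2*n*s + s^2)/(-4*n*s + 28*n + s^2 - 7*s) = (6*n + s)/(s - 7)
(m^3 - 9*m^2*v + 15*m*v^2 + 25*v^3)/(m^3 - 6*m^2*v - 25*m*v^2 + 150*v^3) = (-m^2 + 4*m*v + 5*v^2)/(-m^2 + m*v + 30*v^2)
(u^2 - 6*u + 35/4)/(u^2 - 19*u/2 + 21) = (u - 5/2)/(u - 6)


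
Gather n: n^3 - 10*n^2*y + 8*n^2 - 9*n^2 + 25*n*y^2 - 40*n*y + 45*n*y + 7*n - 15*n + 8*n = n^3 + n^2*(-10*y - 1) + n*(25*y^2 + 5*y)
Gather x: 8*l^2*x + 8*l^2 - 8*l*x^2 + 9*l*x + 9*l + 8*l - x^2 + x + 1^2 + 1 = 8*l^2 + 17*l + x^2*(-8*l - 1) + x*(8*l^2 + 9*l + 1) + 2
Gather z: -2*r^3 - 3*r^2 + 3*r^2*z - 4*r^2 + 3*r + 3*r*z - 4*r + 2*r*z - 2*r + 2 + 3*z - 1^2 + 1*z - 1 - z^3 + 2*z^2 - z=-2*r^3 - 7*r^2 - 3*r - z^3 + 2*z^2 + z*(3*r^2 + 5*r + 3)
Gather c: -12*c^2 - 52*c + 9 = -12*c^2 - 52*c + 9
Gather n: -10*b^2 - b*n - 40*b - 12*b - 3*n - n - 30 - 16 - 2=-10*b^2 - 52*b + n*(-b - 4) - 48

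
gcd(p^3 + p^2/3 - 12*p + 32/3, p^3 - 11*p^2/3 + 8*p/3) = p^2 - 11*p/3 + 8/3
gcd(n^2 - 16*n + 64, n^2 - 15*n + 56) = n - 8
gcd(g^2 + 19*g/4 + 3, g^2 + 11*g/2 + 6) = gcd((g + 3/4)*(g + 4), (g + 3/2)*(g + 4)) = g + 4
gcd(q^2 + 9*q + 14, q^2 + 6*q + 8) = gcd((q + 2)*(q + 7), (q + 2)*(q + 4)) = q + 2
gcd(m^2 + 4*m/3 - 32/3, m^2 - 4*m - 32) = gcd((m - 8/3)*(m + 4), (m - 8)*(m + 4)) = m + 4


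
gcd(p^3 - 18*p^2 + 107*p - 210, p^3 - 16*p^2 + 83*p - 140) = p^2 - 12*p + 35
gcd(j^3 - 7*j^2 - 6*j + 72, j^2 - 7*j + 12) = j - 4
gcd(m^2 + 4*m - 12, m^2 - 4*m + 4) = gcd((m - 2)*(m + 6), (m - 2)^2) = m - 2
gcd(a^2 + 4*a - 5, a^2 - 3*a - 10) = 1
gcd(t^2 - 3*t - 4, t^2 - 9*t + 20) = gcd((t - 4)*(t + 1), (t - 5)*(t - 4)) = t - 4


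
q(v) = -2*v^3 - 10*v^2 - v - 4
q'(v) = -6*v^2 - 20*v - 1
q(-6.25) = 99.91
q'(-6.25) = -110.38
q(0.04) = -4.06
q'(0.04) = -1.81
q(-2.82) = -35.85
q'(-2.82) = 7.69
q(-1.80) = -22.94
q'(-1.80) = 15.56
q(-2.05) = -26.74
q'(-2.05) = 14.78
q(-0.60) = -6.57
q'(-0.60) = 8.84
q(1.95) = -58.80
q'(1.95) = -62.82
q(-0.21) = -4.21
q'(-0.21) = 2.94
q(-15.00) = 4511.00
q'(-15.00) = -1051.00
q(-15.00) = 4511.00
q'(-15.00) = -1051.00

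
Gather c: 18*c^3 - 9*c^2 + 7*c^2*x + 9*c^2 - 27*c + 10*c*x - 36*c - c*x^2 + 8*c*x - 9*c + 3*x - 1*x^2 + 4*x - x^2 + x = 18*c^3 + 7*c^2*x + c*(-x^2 + 18*x - 72) - 2*x^2 + 8*x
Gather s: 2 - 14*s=2 - 14*s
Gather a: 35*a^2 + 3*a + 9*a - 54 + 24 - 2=35*a^2 + 12*a - 32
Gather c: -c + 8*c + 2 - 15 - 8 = 7*c - 21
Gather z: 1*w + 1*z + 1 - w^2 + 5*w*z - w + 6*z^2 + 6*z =-w^2 + 6*z^2 + z*(5*w + 7) + 1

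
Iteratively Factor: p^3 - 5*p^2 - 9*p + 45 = (p + 3)*(p^2 - 8*p + 15) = (p - 5)*(p + 3)*(p - 3)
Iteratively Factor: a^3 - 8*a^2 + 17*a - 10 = (a - 2)*(a^2 - 6*a + 5) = (a - 2)*(a - 1)*(a - 5)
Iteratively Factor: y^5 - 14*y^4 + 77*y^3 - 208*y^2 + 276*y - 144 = (y - 3)*(y^4 - 11*y^3 + 44*y^2 - 76*y + 48) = (y - 3)*(y - 2)*(y^3 - 9*y^2 + 26*y - 24) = (y - 3)*(y - 2)^2*(y^2 - 7*y + 12) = (y - 3)^2*(y - 2)^2*(y - 4)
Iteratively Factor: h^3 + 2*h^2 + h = (h + 1)*(h^2 + h) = h*(h + 1)*(h + 1)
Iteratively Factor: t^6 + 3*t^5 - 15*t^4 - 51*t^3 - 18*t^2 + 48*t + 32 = (t + 2)*(t^5 + t^4 - 17*t^3 - 17*t^2 + 16*t + 16) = (t - 1)*(t + 2)*(t^4 + 2*t^3 - 15*t^2 - 32*t - 16) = (t - 4)*(t - 1)*(t + 2)*(t^3 + 6*t^2 + 9*t + 4) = (t - 4)*(t - 1)*(t + 1)*(t + 2)*(t^2 + 5*t + 4) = (t - 4)*(t - 1)*(t + 1)^2*(t + 2)*(t + 4)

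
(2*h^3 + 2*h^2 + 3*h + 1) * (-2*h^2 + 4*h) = -4*h^5 + 4*h^4 + 2*h^3 + 10*h^2 + 4*h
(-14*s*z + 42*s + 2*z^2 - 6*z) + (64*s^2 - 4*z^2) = 64*s^2 - 14*s*z + 42*s - 2*z^2 - 6*z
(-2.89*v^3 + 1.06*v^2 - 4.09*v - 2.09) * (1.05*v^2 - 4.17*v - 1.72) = -3.0345*v^5 + 13.1643*v^4 - 3.7439*v^3 + 13.0376*v^2 + 15.7501*v + 3.5948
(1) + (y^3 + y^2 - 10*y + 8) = y^3 + y^2 - 10*y + 9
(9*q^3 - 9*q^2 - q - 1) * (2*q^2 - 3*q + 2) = 18*q^5 - 45*q^4 + 43*q^3 - 17*q^2 + q - 2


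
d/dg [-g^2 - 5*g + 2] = -2*g - 5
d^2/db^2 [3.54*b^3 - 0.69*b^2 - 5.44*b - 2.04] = 21.24*b - 1.38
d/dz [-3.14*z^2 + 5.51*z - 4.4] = 5.51 - 6.28*z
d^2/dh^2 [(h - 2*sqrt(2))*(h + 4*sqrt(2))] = 2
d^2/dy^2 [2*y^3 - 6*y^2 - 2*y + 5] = 12*y - 12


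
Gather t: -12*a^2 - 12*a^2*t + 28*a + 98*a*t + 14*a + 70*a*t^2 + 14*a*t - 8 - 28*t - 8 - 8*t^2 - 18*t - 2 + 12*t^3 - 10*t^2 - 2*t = -12*a^2 + 42*a + 12*t^3 + t^2*(70*a - 18) + t*(-12*a^2 + 112*a - 48) - 18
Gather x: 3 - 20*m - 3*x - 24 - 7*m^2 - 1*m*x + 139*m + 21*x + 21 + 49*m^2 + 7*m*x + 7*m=42*m^2 + 126*m + x*(6*m + 18)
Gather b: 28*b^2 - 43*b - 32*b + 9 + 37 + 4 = 28*b^2 - 75*b + 50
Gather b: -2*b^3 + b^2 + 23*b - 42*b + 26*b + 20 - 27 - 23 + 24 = -2*b^3 + b^2 + 7*b - 6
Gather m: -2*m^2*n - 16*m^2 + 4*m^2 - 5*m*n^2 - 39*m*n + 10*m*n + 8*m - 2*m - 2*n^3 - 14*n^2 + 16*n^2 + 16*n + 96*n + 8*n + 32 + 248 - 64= m^2*(-2*n - 12) + m*(-5*n^2 - 29*n + 6) - 2*n^3 + 2*n^2 + 120*n + 216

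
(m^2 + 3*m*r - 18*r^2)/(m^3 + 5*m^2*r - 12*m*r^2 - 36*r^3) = 1/(m + 2*r)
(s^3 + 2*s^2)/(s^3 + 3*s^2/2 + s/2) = 2*s*(s + 2)/(2*s^2 + 3*s + 1)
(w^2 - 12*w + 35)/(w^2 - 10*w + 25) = (w - 7)/(w - 5)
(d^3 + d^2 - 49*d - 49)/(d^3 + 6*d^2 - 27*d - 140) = (d^2 - 6*d - 7)/(d^2 - d - 20)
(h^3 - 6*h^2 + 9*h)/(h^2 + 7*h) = (h^2 - 6*h + 9)/(h + 7)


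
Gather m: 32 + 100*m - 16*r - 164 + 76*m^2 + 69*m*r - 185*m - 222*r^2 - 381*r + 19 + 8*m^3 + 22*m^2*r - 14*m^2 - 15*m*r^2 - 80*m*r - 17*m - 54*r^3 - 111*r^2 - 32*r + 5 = 8*m^3 + m^2*(22*r + 62) + m*(-15*r^2 - 11*r - 102) - 54*r^3 - 333*r^2 - 429*r - 108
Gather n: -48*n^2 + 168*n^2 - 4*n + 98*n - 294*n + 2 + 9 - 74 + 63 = 120*n^2 - 200*n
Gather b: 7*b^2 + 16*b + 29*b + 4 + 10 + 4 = 7*b^2 + 45*b + 18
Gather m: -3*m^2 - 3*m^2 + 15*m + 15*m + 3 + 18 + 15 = -6*m^2 + 30*m + 36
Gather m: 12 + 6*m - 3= 6*m + 9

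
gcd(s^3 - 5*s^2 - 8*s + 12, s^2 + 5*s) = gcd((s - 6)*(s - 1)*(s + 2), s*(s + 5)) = 1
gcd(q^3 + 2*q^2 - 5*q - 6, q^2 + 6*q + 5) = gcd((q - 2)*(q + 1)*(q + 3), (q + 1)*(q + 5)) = q + 1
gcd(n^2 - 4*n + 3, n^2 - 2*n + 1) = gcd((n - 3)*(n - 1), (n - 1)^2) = n - 1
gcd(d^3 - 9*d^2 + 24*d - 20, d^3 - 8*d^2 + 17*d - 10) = d^2 - 7*d + 10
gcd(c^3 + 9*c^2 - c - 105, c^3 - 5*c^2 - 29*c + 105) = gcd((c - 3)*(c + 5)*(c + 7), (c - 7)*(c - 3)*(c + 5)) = c^2 + 2*c - 15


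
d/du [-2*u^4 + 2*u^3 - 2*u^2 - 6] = 2*u*(-4*u^2 + 3*u - 2)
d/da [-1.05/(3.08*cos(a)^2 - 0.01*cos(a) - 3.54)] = (0.0105 - 6.468*cos(a))*sin(a)/(-3.08*cos(a)^2 + 0.01*cos(a) + 3.54)^2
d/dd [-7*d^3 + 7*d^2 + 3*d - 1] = -21*d^2 + 14*d + 3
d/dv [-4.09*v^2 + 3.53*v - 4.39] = 3.53 - 8.18*v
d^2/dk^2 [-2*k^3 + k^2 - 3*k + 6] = 2 - 12*k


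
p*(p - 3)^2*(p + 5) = p^4 - p^3 - 21*p^2 + 45*p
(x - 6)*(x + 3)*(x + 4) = x^3 + x^2 - 30*x - 72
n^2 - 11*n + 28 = (n - 7)*(n - 4)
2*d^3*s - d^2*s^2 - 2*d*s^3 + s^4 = s*(-2*d + s)*(-d + s)*(d + s)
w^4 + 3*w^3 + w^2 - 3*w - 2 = (w - 1)*(w + 1)^2*(w + 2)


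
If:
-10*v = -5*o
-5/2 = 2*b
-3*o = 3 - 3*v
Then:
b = -5/4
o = -2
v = -1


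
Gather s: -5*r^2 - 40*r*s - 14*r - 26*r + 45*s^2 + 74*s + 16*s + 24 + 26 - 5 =-5*r^2 - 40*r + 45*s^2 + s*(90 - 40*r) + 45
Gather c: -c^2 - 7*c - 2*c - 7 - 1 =-c^2 - 9*c - 8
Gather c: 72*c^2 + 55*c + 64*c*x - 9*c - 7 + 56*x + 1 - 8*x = 72*c^2 + c*(64*x + 46) + 48*x - 6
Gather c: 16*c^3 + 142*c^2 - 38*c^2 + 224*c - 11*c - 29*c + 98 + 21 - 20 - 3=16*c^3 + 104*c^2 + 184*c + 96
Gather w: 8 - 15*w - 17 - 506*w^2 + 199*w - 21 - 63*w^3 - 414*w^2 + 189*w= -63*w^3 - 920*w^2 + 373*w - 30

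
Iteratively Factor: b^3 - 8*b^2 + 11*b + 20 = (b + 1)*(b^2 - 9*b + 20) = (b - 4)*(b + 1)*(b - 5)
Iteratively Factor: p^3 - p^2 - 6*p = (p)*(p^2 - p - 6) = p*(p + 2)*(p - 3)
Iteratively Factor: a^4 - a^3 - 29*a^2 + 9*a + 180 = (a - 3)*(a^3 + 2*a^2 - 23*a - 60) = (a - 3)*(a + 3)*(a^2 - a - 20) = (a - 5)*(a - 3)*(a + 3)*(a + 4)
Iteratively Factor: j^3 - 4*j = (j + 2)*(j^2 - 2*j) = (j - 2)*(j + 2)*(j)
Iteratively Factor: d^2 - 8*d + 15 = (d - 5)*(d - 3)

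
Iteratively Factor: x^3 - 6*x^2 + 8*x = (x)*(x^2 - 6*x + 8) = x*(x - 2)*(x - 4)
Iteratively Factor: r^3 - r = (r + 1)*(r^2 - r) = r*(r + 1)*(r - 1)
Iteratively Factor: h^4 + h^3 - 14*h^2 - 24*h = (h + 2)*(h^3 - h^2 - 12*h) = h*(h + 2)*(h^2 - h - 12) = h*(h + 2)*(h + 3)*(h - 4)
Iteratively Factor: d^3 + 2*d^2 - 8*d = (d + 4)*(d^2 - 2*d) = (d - 2)*(d + 4)*(d)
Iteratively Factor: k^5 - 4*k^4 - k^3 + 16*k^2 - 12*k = (k - 1)*(k^4 - 3*k^3 - 4*k^2 + 12*k) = (k - 1)*(k + 2)*(k^3 - 5*k^2 + 6*k) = (k - 2)*(k - 1)*(k + 2)*(k^2 - 3*k) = k*(k - 2)*(k - 1)*(k + 2)*(k - 3)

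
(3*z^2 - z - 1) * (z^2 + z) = 3*z^4 + 2*z^3 - 2*z^2 - z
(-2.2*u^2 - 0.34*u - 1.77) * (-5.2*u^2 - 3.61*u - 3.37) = 11.44*u^4 + 9.71*u^3 + 17.8454*u^2 + 7.5355*u + 5.9649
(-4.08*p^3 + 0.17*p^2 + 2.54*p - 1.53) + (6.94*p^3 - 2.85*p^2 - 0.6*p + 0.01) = 2.86*p^3 - 2.68*p^2 + 1.94*p - 1.52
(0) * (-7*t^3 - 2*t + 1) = 0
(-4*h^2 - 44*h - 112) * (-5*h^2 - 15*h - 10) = 20*h^4 + 280*h^3 + 1260*h^2 + 2120*h + 1120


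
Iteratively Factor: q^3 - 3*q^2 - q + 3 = (q - 3)*(q^2 - 1) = (q - 3)*(q - 1)*(q + 1)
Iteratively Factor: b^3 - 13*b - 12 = (b + 1)*(b^2 - b - 12) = (b - 4)*(b + 1)*(b + 3)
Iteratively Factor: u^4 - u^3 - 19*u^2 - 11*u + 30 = (u + 2)*(u^3 - 3*u^2 - 13*u + 15) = (u - 1)*(u + 2)*(u^2 - 2*u - 15) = (u - 1)*(u + 2)*(u + 3)*(u - 5)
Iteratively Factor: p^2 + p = (p)*(p + 1)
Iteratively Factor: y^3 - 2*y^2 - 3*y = (y)*(y^2 - 2*y - 3) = y*(y - 3)*(y + 1)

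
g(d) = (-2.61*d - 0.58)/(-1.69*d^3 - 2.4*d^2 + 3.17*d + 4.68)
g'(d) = (-2.61*d - 0.58)*(5.07*d^2 + 4.8*d - 3.17)/(-1.69*d^3 - 2.4*d^2 + 3.17*d + 4.68)^2 - 2.61/(-1.69*d^3 - 2.4*d^2 + 3.17*d + 4.68) = (4.4109*d^3 + 6.264*d^2 - 8.2737*d - (2.61*d + 0.58)*(5.07*d^2 + 4.8*d - 3.17) - 12.2148)/(1.69*d^3 + 2.4*d^2 - 3.17*d - 4.68)^2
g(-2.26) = 1.12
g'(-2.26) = 2.23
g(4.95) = 0.06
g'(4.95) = -0.02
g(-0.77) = 0.90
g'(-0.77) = -3.83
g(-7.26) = 0.04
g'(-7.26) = 0.01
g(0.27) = -0.24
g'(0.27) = -0.42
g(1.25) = -2.41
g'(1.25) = -17.95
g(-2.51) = 0.72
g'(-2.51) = 1.13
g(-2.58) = 0.64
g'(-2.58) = 0.95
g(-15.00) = 0.01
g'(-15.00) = 0.00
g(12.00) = 0.01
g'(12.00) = -0.00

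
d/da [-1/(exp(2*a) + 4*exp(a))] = 2*(exp(a) + 2)*exp(-a)/(exp(a) + 4)^2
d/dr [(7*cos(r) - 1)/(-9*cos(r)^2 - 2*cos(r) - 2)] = (-63*cos(r)^2 + 18*cos(r) + 16)*sin(r)/(-9*sin(r)^2 + 2*cos(r) + 11)^2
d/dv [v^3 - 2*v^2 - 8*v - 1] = 3*v^2 - 4*v - 8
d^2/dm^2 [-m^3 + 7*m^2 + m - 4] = 14 - 6*m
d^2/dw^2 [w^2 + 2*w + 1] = 2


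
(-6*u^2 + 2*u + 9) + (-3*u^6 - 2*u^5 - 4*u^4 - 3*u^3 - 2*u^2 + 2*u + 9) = -3*u^6 - 2*u^5 - 4*u^4 - 3*u^3 - 8*u^2 + 4*u + 18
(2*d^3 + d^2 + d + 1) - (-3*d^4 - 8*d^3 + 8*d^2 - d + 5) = 3*d^4 + 10*d^3 - 7*d^2 + 2*d - 4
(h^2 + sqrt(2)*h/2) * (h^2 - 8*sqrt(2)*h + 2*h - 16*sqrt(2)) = h^4 - 15*sqrt(2)*h^3/2 + 2*h^3 - 15*sqrt(2)*h^2 - 8*h^2 - 16*h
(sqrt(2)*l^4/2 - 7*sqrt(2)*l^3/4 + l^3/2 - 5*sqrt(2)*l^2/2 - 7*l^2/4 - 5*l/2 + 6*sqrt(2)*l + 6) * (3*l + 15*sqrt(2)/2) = 3*sqrt(2)*l^5/2 - 21*sqrt(2)*l^4/4 + 9*l^4 - 63*l^3/2 - 15*sqrt(2)*l^3/4 - 45*l^2 + 39*sqrt(2)*l^2/8 - 75*sqrt(2)*l/4 + 108*l + 45*sqrt(2)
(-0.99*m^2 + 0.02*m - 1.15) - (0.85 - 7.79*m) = -0.99*m^2 + 7.81*m - 2.0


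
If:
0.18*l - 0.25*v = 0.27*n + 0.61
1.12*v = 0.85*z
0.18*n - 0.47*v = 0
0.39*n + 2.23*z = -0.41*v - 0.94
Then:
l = 2.25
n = -0.56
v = -0.22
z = -0.28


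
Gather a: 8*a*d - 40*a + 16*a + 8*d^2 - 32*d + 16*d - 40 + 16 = a*(8*d - 24) + 8*d^2 - 16*d - 24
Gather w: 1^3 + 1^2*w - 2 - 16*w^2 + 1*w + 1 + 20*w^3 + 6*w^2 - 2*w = 20*w^3 - 10*w^2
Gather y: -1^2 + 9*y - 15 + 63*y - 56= 72*y - 72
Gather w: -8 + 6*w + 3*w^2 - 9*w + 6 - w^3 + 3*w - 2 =-w^3 + 3*w^2 - 4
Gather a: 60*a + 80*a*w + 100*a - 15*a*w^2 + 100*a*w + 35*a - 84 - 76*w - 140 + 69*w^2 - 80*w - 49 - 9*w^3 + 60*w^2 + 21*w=a*(-15*w^2 + 180*w + 195) - 9*w^3 + 129*w^2 - 135*w - 273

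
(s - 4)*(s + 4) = s^2 - 16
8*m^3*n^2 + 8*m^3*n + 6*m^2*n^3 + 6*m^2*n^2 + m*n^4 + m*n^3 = n*(2*m + n)*(4*m + n)*(m*n + m)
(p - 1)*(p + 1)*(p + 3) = p^3 + 3*p^2 - p - 3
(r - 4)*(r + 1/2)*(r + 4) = r^3 + r^2/2 - 16*r - 8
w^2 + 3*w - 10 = (w - 2)*(w + 5)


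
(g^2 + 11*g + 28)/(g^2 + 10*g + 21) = (g + 4)/(g + 3)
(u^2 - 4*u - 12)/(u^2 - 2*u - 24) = (u + 2)/(u + 4)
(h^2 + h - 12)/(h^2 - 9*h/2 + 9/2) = 2*(h + 4)/(2*h - 3)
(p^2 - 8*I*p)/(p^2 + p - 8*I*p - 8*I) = p/(p + 1)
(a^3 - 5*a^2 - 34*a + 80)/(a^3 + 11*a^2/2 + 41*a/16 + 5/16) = 16*(a^2 - 10*a + 16)/(16*a^2 + 8*a + 1)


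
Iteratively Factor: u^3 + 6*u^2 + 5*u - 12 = (u - 1)*(u^2 + 7*u + 12) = (u - 1)*(u + 3)*(u + 4)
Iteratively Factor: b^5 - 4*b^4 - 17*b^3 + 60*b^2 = (b)*(b^4 - 4*b^3 - 17*b^2 + 60*b) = b*(b - 3)*(b^3 - b^2 - 20*b) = b*(b - 5)*(b - 3)*(b^2 + 4*b) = b*(b - 5)*(b - 3)*(b + 4)*(b)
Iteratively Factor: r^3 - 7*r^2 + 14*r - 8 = (r - 4)*(r^2 - 3*r + 2) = (r - 4)*(r - 2)*(r - 1)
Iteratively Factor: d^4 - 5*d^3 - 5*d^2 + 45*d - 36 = (d + 3)*(d^3 - 8*d^2 + 19*d - 12) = (d - 3)*(d + 3)*(d^2 - 5*d + 4) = (d - 4)*(d - 3)*(d + 3)*(d - 1)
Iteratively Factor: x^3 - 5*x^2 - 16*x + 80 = (x + 4)*(x^2 - 9*x + 20) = (x - 4)*(x + 4)*(x - 5)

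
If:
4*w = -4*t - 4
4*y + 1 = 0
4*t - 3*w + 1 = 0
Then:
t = -4/7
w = -3/7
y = -1/4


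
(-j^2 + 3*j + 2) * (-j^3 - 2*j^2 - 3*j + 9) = j^5 - j^4 - 5*j^3 - 22*j^2 + 21*j + 18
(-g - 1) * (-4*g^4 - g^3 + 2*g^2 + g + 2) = 4*g^5 + 5*g^4 - g^3 - 3*g^2 - 3*g - 2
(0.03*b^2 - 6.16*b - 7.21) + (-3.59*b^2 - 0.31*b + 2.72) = -3.56*b^2 - 6.47*b - 4.49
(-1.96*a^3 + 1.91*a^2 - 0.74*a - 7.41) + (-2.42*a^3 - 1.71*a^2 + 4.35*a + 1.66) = -4.38*a^3 + 0.2*a^2 + 3.61*a - 5.75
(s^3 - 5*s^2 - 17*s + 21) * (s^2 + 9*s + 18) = s^5 + 4*s^4 - 44*s^3 - 222*s^2 - 117*s + 378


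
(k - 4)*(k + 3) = k^2 - k - 12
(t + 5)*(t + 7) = t^2 + 12*t + 35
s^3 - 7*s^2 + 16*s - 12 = (s - 3)*(s - 2)^2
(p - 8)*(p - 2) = p^2 - 10*p + 16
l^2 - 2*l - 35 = (l - 7)*(l + 5)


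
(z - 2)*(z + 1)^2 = z^3 - 3*z - 2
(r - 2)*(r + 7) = r^2 + 5*r - 14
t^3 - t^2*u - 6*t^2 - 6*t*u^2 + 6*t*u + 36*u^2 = (t - 6)*(t - 3*u)*(t + 2*u)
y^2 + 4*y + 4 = (y + 2)^2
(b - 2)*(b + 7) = b^2 + 5*b - 14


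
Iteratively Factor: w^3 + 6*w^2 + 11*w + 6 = (w + 2)*(w^2 + 4*w + 3) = (w + 2)*(w + 3)*(w + 1)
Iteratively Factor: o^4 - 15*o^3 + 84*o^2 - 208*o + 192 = (o - 4)*(o^3 - 11*o^2 + 40*o - 48) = (o - 4)*(o - 3)*(o^2 - 8*o + 16) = (o - 4)^2*(o - 3)*(o - 4)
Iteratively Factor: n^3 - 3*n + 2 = (n - 1)*(n^2 + n - 2) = (n - 1)*(n + 2)*(n - 1)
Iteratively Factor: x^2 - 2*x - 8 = (x + 2)*(x - 4)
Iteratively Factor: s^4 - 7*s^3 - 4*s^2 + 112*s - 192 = (s - 4)*(s^3 - 3*s^2 - 16*s + 48) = (s - 4)*(s + 4)*(s^2 - 7*s + 12) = (s - 4)*(s - 3)*(s + 4)*(s - 4)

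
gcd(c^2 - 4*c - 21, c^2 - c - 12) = c + 3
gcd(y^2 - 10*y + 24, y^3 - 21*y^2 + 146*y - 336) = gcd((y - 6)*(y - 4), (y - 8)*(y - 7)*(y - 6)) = y - 6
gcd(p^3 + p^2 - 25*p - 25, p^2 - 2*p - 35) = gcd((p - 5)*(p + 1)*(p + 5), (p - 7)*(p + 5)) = p + 5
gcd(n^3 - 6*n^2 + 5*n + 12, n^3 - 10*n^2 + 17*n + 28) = n^2 - 3*n - 4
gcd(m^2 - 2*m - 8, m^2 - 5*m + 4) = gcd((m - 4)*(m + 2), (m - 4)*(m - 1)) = m - 4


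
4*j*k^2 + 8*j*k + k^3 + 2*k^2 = k*(4*j + k)*(k + 2)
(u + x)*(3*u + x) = 3*u^2 + 4*u*x + x^2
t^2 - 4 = (t - 2)*(t + 2)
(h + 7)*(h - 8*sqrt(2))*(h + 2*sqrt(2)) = h^3 - 6*sqrt(2)*h^2 + 7*h^2 - 42*sqrt(2)*h - 32*h - 224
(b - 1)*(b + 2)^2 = b^3 + 3*b^2 - 4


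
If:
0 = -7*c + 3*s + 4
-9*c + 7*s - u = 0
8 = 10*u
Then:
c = 76/55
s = 104/55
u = 4/5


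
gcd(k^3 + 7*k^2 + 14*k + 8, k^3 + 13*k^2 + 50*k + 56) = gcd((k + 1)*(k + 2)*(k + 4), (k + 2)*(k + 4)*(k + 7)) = k^2 + 6*k + 8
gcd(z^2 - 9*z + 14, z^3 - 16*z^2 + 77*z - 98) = z^2 - 9*z + 14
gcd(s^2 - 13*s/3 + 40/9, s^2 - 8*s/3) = s - 8/3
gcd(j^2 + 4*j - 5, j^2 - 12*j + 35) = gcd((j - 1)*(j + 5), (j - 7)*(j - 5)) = 1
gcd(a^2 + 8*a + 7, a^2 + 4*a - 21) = a + 7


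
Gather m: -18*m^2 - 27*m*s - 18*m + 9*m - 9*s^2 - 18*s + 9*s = -18*m^2 + m*(-27*s - 9) - 9*s^2 - 9*s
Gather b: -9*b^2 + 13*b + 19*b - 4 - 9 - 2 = -9*b^2 + 32*b - 15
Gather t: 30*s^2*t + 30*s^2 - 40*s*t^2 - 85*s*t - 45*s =30*s^2 - 40*s*t^2 - 45*s + t*(30*s^2 - 85*s)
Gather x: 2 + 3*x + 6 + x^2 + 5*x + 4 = x^2 + 8*x + 12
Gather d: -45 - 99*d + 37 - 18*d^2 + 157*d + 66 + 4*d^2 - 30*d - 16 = -14*d^2 + 28*d + 42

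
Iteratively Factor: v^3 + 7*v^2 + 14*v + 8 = (v + 2)*(v^2 + 5*v + 4) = (v + 1)*(v + 2)*(v + 4)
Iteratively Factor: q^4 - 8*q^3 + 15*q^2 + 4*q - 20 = (q + 1)*(q^3 - 9*q^2 + 24*q - 20) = (q - 2)*(q + 1)*(q^2 - 7*q + 10) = (q - 5)*(q - 2)*(q + 1)*(q - 2)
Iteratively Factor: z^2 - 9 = (z - 3)*(z + 3)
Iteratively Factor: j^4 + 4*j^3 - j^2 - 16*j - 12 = (j + 1)*(j^3 + 3*j^2 - 4*j - 12) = (j - 2)*(j + 1)*(j^2 + 5*j + 6) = (j - 2)*(j + 1)*(j + 3)*(j + 2)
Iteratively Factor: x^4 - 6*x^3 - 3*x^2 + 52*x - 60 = (x + 3)*(x^3 - 9*x^2 + 24*x - 20) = (x - 2)*(x + 3)*(x^2 - 7*x + 10) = (x - 2)^2*(x + 3)*(x - 5)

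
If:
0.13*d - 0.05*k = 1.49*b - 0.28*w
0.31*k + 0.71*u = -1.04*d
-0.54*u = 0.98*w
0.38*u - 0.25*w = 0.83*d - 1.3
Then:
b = 0.312981738601951 - 0.17778148750012*w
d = 1.56626506024096 - 1.13208389112004*w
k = 7.95447021059147*w - 5.25456665371162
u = -1.81481481481481*w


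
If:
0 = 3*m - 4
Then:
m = 4/3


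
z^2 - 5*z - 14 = (z - 7)*(z + 2)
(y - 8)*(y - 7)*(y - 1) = y^3 - 16*y^2 + 71*y - 56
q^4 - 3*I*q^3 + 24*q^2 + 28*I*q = q*(q - 7*I)*(q + 2*I)^2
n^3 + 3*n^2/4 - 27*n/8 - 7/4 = (n - 7/4)*(n + 1/2)*(n + 2)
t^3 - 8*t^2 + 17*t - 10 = (t - 5)*(t - 2)*(t - 1)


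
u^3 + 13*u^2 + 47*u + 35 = (u + 1)*(u + 5)*(u + 7)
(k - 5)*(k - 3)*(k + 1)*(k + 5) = k^4 - 2*k^3 - 28*k^2 + 50*k + 75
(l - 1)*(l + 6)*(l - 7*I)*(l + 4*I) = l^4 + 5*l^3 - 3*I*l^3 + 22*l^2 - 15*I*l^2 + 140*l + 18*I*l - 168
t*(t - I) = t^2 - I*t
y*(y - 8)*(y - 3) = y^3 - 11*y^2 + 24*y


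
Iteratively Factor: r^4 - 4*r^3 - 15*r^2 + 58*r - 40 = (r - 5)*(r^3 + r^2 - 10*r + 8) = (r - 5)*(r + 4)*(r^2 - 3*r + 2) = (r - 5)*(r - 1)*(r + 4)*(r - 2)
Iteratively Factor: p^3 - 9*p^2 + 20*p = (p - 5)*(p^2 - 4*p) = (p - 5)*(p - 4)*(p)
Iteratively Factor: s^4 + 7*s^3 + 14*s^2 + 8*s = (s + 2)*(s^3 + 5*s^2 + 4*s) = (s + 1)*(s + 2)*(s^2 + 4*s) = s*(s + 1)*(s + 2)*(s + 4)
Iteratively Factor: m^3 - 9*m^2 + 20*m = (m - 4)*(m^2 - 5*m) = m*(m - 4)*(m - 5)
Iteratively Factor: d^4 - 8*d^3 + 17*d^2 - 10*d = (d - 1)*(d^3 - 7*d^2 + 10*d) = (d - 2)*(d - 1)*(d^2 - 5*d) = (d - 5)*(d - 2)*(d - 1)*(d)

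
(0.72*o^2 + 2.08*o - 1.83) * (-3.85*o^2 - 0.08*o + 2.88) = -2.772*o^4 - 8.0656*o^3 + 8.9527*o^2 + 6.1368*o - 5.2704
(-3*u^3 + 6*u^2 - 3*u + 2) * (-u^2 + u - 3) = 3*u^5 - 9*u^4 + 18*u^3 - 23*u^2 + 11*u - 6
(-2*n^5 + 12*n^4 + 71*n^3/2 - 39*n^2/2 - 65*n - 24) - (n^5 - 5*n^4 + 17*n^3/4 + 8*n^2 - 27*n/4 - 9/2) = -3*n^5 + 17*n^4 + 125*n^3/4 - 55*n^2/2 - 233*n/4 - 39/2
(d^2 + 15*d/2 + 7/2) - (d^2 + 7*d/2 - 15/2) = 4*d + 11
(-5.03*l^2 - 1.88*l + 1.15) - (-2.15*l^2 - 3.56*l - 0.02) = -2.88*l^2 + 1.68*l + 1.17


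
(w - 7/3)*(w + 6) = w^2 + 11*w/3 - 14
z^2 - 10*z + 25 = (z - 5)^2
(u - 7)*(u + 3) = u^2 - 4*u - 21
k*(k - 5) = k^2 - 5*k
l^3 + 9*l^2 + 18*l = l*(l + 3)*(l + 6)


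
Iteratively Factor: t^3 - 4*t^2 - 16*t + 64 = (t - 4)*(t^2 - 16) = (t - 4)*(t + 4)*(t - 4)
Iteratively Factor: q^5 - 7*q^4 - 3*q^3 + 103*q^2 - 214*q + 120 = (q - 5)*(q^4 - 2*q^3 - 13*q^2 + 38*q - 24) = (q - 5)*(q - 2)*(q^3 - 13*q + 12) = (q - 5)*(q - 3)*(q - 2)*(q^2 + 3*q - 4) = (q - 5)*(q - 3)*(q - 2)*(q - 1)*(q + 4)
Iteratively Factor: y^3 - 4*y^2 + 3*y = (y - 3)*(y^2 - y) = (y - 3)*(y - 1)*(y)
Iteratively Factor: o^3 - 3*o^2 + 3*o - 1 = (o - 1)*(o^2 - 2*o + 1) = (o - 1)^2*(o - 1)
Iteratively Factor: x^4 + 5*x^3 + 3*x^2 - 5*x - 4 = (x - 1)*(x^3 + 6*x^2 + 9*x + 4) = (x - 1)*(x + 1)*(x^2 + 5*x + 4) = (x - 1)*(x + 1)*(x + 4)*(x + 1)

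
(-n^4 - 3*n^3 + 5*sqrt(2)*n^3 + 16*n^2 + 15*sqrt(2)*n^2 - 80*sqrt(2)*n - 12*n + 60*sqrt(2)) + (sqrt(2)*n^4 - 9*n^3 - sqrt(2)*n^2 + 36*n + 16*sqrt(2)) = -n^4 + sqrt(2)*n^4 - 12*n^3 + 5*sqrt(2)*n^3 + 16*n^2 + 14*sqrt(2)*n^2 - 80*sqrt(2)*n + 24*n + 76*sqrt(2)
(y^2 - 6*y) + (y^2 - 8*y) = 2*y^2 - 14*y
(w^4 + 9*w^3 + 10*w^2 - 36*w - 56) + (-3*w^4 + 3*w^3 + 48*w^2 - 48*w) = -2*w^4 + 12*w^3 + 58*w^2 - 84*w - 56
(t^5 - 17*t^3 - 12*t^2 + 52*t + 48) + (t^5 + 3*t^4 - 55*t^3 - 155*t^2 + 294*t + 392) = 2*t^5 + 3*t^4 - 72*t^3 - 167*t^2 + 346*t + 440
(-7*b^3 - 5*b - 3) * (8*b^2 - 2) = -56*b^5 - 26*b^3 - 24*b^2 + 10*b + 6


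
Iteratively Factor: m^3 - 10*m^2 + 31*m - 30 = (m - 5)*(m^2 - 5*m + 6) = (m - 5)*(m - 3)*(m - 2)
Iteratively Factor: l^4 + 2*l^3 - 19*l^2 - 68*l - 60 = (l + 2)*(l^3 - 19*l - 30) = (l + 2)^2*(l^2 - 2*l - 15) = (l - 5)*(l + 2)^2*(l + 3)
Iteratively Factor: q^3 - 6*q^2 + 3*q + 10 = (q + 1)*(q^2 - 7*q + 10) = (q - 5)*(q + 1)*(q - 2)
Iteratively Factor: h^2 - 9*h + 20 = (h - 4)*(h - 5)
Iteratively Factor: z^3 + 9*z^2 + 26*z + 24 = (z + 4)*(z^2 + 5*z + 6) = (z + 3)*(z + 4)*(z + 2)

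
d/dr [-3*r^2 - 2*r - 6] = -6*r - 2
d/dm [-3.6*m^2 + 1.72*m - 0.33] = 1.72 - 7.2*m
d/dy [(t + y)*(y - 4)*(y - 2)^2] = (y - 2)*(2*(t + y)*(y - 4) + (t + y)*(y - 2) + (y - 4)*(y - 2))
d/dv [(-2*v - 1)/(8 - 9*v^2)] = 2*(9*v^2 - 9*v*(2*v + 1) - 8)/(9*v^2 - 8)^2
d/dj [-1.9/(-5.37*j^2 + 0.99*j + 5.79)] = (1.881 - 20.406*j)/(-5.37*j^2 + 0.99*j + 5.79)^2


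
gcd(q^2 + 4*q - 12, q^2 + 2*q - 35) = 1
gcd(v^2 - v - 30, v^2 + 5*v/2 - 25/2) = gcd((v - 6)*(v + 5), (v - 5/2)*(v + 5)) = v + 5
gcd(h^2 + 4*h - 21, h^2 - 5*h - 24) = 1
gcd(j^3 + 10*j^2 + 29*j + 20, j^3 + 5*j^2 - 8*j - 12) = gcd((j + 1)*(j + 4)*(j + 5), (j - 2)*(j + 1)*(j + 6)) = j + 1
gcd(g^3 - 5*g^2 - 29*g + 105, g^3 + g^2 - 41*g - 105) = g^2 - 2*g - 35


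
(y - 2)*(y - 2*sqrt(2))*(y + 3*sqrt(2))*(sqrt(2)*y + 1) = sqrt(2)*y^4 - 2*sqrt(2)*y^3 + 3*y^3 - 11*sqrt(2)*y^2 - 6*y^2 - 12*y + 22*sqrt(2)*y + 24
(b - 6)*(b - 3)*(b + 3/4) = b^3 - 33*b^2/4 + 45*b/4 + 27/2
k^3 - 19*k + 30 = (k - 3)*(k - 2)*(k + 5)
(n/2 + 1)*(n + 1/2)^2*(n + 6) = n^4/2 + 9*n^3/2 + 81*n^2/8 + 7*n + 3/2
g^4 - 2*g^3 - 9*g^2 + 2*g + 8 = (g - 4)*(g - 1)*(g + 1)*(g + 2)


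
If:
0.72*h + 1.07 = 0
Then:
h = -1.49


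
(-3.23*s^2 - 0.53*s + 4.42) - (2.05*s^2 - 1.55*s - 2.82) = -5.28*s^2 + 1.02*s + 7.24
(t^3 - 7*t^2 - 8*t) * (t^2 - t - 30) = t^5 - 8*t^4 - 31*t^3 + 218*t^2 + 240*t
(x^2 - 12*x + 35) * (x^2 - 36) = x^4 - 12*x^3 - x^2 + 432*x - 1260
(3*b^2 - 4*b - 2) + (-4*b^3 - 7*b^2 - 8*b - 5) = -4*b^3 - 4*b^2 - 12*b - 7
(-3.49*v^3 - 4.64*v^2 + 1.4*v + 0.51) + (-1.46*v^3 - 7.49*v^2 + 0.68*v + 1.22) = -4.95*v^3 - 12.13*v^2 + 2.08*v + 1.73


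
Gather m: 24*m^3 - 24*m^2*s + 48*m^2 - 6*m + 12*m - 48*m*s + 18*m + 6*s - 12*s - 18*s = 24*m^3 + m^2*(48 - 24*s) + m*(24 - 48*s) - 24*s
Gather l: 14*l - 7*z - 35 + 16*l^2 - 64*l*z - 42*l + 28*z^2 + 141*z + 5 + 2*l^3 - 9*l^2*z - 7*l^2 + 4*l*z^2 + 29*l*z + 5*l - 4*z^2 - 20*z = 2*l^3 + l^2*(9 - 9*z) + l*(4*z^2 - 35*z - 23) + 24*z^2 + 114*z - 30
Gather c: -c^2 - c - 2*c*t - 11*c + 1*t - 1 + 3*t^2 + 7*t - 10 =-c^2 + c*(-2*t - 12) + 3*t^2 + 8*t - 11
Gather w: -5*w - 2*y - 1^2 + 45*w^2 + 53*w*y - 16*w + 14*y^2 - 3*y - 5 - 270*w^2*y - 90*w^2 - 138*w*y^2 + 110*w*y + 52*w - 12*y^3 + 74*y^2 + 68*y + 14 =w^2*(-270*y - 45) + w*(-138*y^2 + 163*y + 31) - 12*y^3 + 88*y^2 + 63*y + 8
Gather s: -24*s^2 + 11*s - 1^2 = -24*s^2 + 11*s - 1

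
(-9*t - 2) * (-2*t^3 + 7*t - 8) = 18*t^4 + 4*t^3 - 63*t^2 + 58*t + 16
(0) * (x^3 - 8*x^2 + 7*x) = 0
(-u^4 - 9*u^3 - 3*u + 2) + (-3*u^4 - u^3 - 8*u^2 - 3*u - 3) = -4*u^4 - 10*u^3 - 8*u^2 - 6*u - 1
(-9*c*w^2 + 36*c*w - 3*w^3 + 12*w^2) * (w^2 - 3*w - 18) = -9*c*w^4 + 63*c*w^3 + 54*c*w^2 - 648*c*w - 3*w^5 + 21*w^4 + 18*w^3 - 216*w^2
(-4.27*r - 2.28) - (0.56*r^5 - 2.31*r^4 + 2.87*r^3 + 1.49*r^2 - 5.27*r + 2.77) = -0.56*r^5 + 2.31*r^4 - 2.87*r^3 - 1.49*r^2 + 1.0*r - 5.05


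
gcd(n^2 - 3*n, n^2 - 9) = n - 3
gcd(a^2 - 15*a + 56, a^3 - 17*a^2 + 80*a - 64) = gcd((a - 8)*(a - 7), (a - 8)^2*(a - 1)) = a - 8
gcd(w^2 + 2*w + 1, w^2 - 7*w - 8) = w + 1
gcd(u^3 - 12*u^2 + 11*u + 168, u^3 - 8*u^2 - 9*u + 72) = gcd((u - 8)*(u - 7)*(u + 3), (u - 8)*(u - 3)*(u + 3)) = u^2 - 5*u - 24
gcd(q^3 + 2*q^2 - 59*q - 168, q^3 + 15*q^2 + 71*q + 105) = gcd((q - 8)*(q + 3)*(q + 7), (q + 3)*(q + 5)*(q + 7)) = q^2 + 10*q + 21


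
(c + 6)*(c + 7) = c^2 + 13*c + 42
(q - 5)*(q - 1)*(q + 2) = q^3 - 4*q^2 - 7*q + 10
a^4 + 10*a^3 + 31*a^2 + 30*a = a*(a + 2)*(a + 3)*(a + 5)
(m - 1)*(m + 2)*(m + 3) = m^3 + 4*m^2 + m - 6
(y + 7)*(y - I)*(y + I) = y^3 + 7*y^2 + y + 7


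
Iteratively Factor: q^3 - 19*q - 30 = (q + 2)*(q^2 - 2*q - 15) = (q + 2)*(q + 3)*(q - 5)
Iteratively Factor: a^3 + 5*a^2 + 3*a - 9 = (a + 3)*(a^2 + 2*a - 3) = (a - 1)*(a + 3)*(a + 3)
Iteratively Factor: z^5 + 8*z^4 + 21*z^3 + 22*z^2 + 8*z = (z + 1)*(z^4 + 7*z^3 + 14*z^2 + 8*z) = (z + 1)*(z + 4)*(z^3 + 3*z^2 + 2*z) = z*(z + 1)*(z + 4)*(z^2 + 3*z + 2) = z*(z + 1)*(z + 2)*(z + 4)*(z + 1)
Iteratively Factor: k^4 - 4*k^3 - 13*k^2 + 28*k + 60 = (k + 2)*(k^3 - 6*k^2 - k + 30) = (k - 5)*(k + 2)*(k^2 - k - 6) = (k - 5)*(k + 2)^2*(k - 3)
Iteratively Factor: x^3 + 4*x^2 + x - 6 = (x + 2)*(x^2 + 2*x - 3) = (x + 2)*(x + 3)*(x - 1)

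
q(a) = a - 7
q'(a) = 1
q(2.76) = -4.24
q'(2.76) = 1.00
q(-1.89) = -8.89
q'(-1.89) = 1.00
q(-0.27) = -7.27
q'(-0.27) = 1.00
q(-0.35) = -7.35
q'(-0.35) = 1.00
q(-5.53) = -12.53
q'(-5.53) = 1.00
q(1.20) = -5.80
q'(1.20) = 1.00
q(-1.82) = -8.82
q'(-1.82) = 1.00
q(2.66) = -4.34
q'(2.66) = 1.00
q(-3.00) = -10.00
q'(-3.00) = 1.00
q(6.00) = -1.00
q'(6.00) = 1.00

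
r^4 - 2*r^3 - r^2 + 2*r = r*(r - 2)*(r - 1)*(r + 1)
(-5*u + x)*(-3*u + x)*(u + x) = 15*u^3 + 7*u^2*x - 7*u*x^2 + x^3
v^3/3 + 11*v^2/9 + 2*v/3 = v*(v/3 + 1)*(v + 2/3)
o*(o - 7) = o^2 - 7*o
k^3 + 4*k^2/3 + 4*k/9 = k*(k + 2/3)^2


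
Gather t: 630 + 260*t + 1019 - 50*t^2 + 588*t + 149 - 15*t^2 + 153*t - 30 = -65*t^2 + 1001*t + 1768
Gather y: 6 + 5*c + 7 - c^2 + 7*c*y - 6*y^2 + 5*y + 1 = -c^2 + 5*c - 6*y^2 + y*(7*c + 5) + 14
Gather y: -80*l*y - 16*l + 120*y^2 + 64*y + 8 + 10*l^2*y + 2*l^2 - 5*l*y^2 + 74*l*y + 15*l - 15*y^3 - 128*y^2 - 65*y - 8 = 2*l^2 - l - 15*y^3 + y^2*(-5*l - 8) + y*(10*l^2 - 6*l - 1)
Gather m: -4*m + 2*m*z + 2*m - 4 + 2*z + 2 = m*(2*z - 2) + 2*z - 2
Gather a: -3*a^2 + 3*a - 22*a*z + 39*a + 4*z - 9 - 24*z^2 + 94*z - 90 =-3*a^2 + a*(42 - 22*z) - 24*z^2 + 98*z - 99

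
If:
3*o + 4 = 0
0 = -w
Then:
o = -4/3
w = 0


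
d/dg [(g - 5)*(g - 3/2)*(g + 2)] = 3*g^2 - 9*g - 11/2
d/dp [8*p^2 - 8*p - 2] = 16*p - 8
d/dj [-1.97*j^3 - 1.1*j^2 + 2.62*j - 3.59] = -5.91*j^2 - 2.2*j + 2.62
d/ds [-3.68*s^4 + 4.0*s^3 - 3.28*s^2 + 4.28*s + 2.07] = -14.72*s^3 + 12.0*s^2 - 6.56*s + 4.28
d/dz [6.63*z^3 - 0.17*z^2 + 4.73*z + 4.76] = 19.89*z^2 - 0.34*z + 4.73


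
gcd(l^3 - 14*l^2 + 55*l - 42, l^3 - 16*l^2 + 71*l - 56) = l^2 - 8*l + 7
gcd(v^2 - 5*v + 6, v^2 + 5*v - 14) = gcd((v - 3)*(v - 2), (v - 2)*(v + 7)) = v - 2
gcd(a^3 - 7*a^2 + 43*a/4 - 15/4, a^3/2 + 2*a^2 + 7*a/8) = 1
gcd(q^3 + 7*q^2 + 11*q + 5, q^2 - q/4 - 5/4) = q + 1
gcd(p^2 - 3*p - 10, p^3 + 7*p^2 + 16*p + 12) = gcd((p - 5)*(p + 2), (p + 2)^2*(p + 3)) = p + 2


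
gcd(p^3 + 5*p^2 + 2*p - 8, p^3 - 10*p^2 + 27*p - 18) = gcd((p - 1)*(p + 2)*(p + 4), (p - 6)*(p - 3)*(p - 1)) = p - 1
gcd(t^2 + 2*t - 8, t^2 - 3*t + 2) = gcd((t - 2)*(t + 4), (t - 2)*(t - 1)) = t - 2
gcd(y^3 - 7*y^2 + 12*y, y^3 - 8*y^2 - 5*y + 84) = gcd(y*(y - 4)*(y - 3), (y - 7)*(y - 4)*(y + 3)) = y - 4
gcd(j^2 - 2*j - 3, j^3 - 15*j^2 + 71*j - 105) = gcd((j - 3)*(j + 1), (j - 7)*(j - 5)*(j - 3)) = j - 3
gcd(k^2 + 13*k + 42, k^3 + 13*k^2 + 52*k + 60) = k + 6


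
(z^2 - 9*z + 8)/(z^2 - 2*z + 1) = (z - 8)/(z - 1)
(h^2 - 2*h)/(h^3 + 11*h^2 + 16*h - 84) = h/(h^2 + 13*h + 42)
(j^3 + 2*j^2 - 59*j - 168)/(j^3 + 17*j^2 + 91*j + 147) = (j - 8)/(j + 7)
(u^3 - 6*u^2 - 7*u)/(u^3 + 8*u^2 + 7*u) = (u - 7)/(u + 7)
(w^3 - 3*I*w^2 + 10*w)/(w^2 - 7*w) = (w^2 - 3*I*w + 10)/(w - 7)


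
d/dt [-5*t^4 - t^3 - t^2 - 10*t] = -20*t^3 - 3*t^2 - 2*t - 10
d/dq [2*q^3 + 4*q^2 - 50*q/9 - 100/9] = 6*q^2 + 8*q - 50/9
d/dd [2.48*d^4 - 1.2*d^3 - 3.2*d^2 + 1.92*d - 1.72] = 9.92*d^3 - 3.6*d^2 - 6.4*d + 1.92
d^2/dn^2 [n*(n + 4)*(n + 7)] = 6*n + 22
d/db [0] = 0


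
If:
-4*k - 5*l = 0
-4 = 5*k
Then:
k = -4/5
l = 16/25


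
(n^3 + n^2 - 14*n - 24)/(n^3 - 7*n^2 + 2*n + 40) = (n + 3)/(n - 5)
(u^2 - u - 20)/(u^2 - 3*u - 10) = (u + 4)/(u + 2)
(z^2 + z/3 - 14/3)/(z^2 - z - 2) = (z + 7/3)/(z + 1)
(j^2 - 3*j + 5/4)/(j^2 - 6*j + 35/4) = (2*j - 1)/(2*j - 7)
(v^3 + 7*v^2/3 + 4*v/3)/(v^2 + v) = v + 4/3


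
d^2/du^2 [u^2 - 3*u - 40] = 2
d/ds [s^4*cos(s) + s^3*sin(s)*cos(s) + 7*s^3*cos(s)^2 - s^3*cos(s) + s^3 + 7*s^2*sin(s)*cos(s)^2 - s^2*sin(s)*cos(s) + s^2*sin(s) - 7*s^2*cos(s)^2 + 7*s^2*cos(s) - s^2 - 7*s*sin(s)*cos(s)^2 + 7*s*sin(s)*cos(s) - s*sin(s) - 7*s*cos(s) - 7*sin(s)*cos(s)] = -s^4*sin(s) + s^3*sin(s) - 7*s^3*sin(2*s) + 4*s^3*cos(s) + s^3*cos(2*s) - 7*s^2*sin(s) + 17*s^2*sin(2*s)/2 - s^2*cos(s)/4 + 19*s^2*cos(2*s)/2 + 21*s^2*cos(3*s)/4 + 27*s^2/2 + 25*s*sin(s)/2 - s*sin(2*s) + 7*s*sin(3*s)/2 + 45*s*cos(s)/4 - 21*s*cos(3*s)/4 - 9*s - 11*sin(s)/4 + 7*sin(2*s)/2 - 7*sin(3*s)/4 - 7*cos(s) - 7*cos(2*s)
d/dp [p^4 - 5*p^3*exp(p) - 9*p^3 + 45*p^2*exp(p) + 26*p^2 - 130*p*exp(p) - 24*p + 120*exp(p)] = -5*p^3*exp(p) + 4*p^3 + 30*p^2*exp(p) - 27*p^2 - 40*p*exp(p) + 52*p - 10*exp(p) - 24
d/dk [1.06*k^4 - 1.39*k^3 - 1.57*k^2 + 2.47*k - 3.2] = 4.24*k^3 - 4.17*k^2 - 3.14*k + 2.47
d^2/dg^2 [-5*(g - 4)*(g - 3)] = -10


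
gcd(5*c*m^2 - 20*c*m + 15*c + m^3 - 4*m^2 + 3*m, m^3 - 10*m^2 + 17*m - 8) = m - 1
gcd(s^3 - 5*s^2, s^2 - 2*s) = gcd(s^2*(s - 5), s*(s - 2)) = s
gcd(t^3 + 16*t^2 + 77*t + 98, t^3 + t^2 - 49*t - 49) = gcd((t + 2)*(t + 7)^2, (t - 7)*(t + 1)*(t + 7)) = t + 7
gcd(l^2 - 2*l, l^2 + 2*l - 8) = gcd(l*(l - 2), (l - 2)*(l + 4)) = l - 2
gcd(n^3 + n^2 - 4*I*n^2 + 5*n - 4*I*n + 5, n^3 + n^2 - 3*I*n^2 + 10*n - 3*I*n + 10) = n^2 + n*(1 - 5*I) - 5*I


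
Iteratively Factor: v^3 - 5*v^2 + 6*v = (v)*(v^2 - 5*v + 6) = v*(v - 2)*(v - 3)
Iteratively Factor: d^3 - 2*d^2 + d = (d - 1)*(d^2 - d) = (d - 1)^2*(d)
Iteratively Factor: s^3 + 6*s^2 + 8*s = (s + 4)*(s^2 + 2*s) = (s + 2)*(s + 4)*(s)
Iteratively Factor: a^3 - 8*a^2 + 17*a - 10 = (a - 2)*(a^2 - 6*a + 5) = (a - 5)*(a - 2)*(a - 1)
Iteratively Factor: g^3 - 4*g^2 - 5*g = (g + 1)*(g^2 - 5*g) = (g - 5)*(g + 1)*(g)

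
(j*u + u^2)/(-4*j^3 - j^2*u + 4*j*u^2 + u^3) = u/(-4*j^2 + 3*j*u + u^2)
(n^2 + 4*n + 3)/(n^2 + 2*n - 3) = (n + 1)/(n - 1)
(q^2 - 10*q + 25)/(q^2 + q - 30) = (q - 5)/(q + 6)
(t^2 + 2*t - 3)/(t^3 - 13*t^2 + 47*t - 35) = (t + 3)/(t^2 - 12*t + 35)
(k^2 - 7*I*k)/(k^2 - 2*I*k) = (k - 7*I)/(k - 2*I)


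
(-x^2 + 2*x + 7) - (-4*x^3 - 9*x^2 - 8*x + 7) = 4*x^3 + 8*x^2 + 10*x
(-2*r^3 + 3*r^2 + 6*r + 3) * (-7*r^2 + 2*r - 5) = 14*r^5 - 25*r^4 - 26*r^3 - 24*r^2 - 24*r - 15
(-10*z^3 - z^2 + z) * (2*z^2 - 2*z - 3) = -20*z^5 + 18*z^4 + 34*z^3 + z^2 - 3*z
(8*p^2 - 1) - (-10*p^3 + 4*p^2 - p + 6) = 10*p^3 + 4*p^2 + p - 7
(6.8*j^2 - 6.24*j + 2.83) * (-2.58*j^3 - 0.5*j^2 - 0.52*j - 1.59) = -17.544*j^5 + 12.6992*j^4 - 7.7174*j^3 - 8.9822*j^2 + 8.45*j - 4.4997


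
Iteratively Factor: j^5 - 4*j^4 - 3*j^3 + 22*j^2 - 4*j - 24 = (j - 3)*(j^4 - j^3 - 6*j^2 + 4*j + 8) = (j - 3)*(j + 2)*(j^3 - 3*j^2 + 4) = (j - 3)*(j + 1)*(j + 2)*(j^2 - 4*j + 4) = (j - 3)*(j - 2)*(j + 1)*(j + 2)*(j - 2)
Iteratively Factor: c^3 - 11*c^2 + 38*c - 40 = (c - 4)*(c^2 - 7*c + 10) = (c - 4)*(c - 2)*(c - 5)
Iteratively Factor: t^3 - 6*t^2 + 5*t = (t)*(t^2 - 6*t + 5) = t*(t - 5)*(t - 1)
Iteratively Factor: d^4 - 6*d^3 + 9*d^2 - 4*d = (d - 4)*(d^3 - 2*d^2 + d) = d*(d - 4)*(d^2 - 2*d + 1) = d*(d - 4)*(d - 1)*(d - 1)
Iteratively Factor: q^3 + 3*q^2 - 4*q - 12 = (q - 2)*(q^2 + 5*q + 6) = (q - 2)*(q + 3)*(q + 2)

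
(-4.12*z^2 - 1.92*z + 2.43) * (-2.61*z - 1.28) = 10.7532*z^3 + 10.2848*z^2 - 3.8847*z - 3.1104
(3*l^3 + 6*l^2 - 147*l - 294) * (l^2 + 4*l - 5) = 3*l^5 + 18*l^4 - 138*l^3 - 912*l^2 - 441*l + 1470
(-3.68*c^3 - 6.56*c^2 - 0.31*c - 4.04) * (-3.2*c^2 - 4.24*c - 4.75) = 11.776*c^5 + 36.5952*c^4 + 46.2864*c^3 + 45.4024*c^2 + 18.6021*c + 19.19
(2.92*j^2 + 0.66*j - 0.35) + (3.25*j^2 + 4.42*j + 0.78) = 6.17*j^2 + 5.08*j + 0.43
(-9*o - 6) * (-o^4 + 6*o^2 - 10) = 9*o^5 + 6*o^4 - 54*o^3 - 36*o^2 + 90*o + 60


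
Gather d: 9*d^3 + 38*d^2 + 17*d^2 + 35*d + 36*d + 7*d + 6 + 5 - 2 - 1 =9*d^3 + 55*d^2 + 78*d + 8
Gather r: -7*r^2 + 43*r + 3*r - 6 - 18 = -7*r^2 + 46*r - 24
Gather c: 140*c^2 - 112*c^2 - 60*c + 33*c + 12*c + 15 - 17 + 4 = 28*c^2 - 15*c + 2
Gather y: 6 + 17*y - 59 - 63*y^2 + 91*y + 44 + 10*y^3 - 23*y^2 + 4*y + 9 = 10*y^3 - 86*y^2 + 112*y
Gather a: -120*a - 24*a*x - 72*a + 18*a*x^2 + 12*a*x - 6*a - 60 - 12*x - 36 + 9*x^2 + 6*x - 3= a*(18*x^2 - 12*x - 198) + 9*x^2 - 6*x - 99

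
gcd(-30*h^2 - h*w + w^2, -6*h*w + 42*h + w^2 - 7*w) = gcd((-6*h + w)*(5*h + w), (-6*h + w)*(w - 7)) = -6*h + w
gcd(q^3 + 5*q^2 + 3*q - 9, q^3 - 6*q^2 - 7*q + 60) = q + 3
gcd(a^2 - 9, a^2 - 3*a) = a - 3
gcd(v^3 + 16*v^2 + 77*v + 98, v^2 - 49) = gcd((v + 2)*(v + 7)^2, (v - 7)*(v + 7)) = v + 7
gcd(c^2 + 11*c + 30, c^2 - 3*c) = 1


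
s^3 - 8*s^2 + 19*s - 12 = (s - 4)*(s - 3)*(s - 1)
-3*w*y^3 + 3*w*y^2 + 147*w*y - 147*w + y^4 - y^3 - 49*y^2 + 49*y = (-3*w + y)*(y - 7)*(y - 1)*(y + 7)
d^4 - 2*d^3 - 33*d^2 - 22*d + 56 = (d - 7)*(d - 1)*(d + 2)*(d + 4)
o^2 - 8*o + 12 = (o - 6)*(o - 2)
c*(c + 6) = c^2 + 6*c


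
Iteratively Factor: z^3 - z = (z + 1)*(z^2 - z) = (z - 1)*(z + 1)*(z)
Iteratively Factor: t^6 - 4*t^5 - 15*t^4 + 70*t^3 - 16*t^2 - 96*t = (t + 1)*(t^5 - 5*t^4 - 10*t^3 + 80*t^2 - 96*t) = (t - 4)*(t + 1)*(t^4 - t^3 - 14*t^2 + 24*t) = (t - 4)*(t - 3)*(t + 1)*(t^3 + 2*t^2 - 8*t) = t*(t - 4)*(t - 3)*(t + 1)*(t^2 + 2*t - 8) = t*(t - 4)*(t - 3)*(t + 1)*(t + 4)*(t - 2)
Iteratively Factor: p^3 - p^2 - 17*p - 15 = (p + 1)*(p^2 - 2*p - 15) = (p + 1)*(p + 3)*(p - 5)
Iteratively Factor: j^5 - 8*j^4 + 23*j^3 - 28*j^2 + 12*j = (j - 3)*(j^4 - 5*j^3 + 8*j^2 - 4*j) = (j - 3)*(j - 1)*(j^3 - 4*j^2 + 4*j) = (j - 3)*(j - 2)*(j - 1)*(j^2 - 2*j) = j*(j - 3)*(j - 2)*(j - 1)*(j - 2)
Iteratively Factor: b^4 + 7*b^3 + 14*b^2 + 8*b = (b + 2)*(b^3 + 5*b^2 + 4*b) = b*(b + 2)*(b^2 + 5*b + 4) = b*(b + 1)*(b + 2)*(b + 4)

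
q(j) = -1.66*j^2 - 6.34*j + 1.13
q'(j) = -3.32*j - 6.34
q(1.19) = -8.77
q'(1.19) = -10.29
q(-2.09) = 7.13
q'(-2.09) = 0.60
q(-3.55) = 2.72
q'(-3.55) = 5.45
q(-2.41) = 6.77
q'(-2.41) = 1.66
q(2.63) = -27.03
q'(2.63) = -15.07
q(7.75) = -147.71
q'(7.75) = -32.07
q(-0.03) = 1.32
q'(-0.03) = -6.24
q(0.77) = -4.74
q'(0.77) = -8.90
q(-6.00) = -20.59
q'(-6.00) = 13.58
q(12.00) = -313.99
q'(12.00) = -46.18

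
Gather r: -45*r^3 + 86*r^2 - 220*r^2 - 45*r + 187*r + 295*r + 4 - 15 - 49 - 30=-45*r^3 - 134*r^2 + 437*r - 90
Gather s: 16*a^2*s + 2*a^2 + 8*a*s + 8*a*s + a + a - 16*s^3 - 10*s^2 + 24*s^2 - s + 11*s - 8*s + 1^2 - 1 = 2*a^2 + 2*a - 16*s^3 + 14*s^2 + s*(16*a^2 + 16*a + 2)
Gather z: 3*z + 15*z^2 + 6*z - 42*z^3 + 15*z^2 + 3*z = -42*z^3 + 30*z^2 + 12*z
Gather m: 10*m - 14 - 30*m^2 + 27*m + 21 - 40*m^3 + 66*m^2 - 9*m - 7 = -40*m^3 + 36*m^2 + 28*m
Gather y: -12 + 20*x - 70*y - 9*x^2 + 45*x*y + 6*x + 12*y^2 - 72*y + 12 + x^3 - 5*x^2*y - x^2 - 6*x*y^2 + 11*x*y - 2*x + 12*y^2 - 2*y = x^3 - 10*x^2 + 24*x + y^2*(24 - 6*x) + y*(-5*x^2 + 56*x - 144)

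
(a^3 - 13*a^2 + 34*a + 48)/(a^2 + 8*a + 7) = (a^2 - 14*a + 48)/(a + 7)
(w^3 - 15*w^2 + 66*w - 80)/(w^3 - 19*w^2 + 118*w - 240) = (w - 2)/(w - 6)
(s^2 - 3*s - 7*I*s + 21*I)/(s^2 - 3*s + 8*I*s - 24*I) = (s - 7*I)/(s + 8*I)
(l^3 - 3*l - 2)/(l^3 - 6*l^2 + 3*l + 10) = (l + 1)/(l - 5)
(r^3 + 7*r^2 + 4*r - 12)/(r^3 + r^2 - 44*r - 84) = (r - 1)/(r - 7)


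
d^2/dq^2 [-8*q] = 0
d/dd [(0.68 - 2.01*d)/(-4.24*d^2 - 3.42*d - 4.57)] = (-8.5224*d^2 + 5.7664*d + 11.5113)/(17.9776*d^4 + 29.0016*d^3 + 50.45*d^2 + 31.2588*d + 20.8849)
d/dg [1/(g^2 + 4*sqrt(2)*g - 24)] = 2*(-g - 2*sqrt(2))/(g^2 + 4*sqrt(2)*g - 24)^2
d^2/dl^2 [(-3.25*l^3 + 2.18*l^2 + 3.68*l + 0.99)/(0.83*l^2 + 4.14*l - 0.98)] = (3.5527136788005e-15*l^5 - 126.606028*l^3 + 93.846738*l^2 + 19.6431*l + 69.595276)/(0.571787*l^6 + 8.556138*l^5 + 40.652238*l^4 + 50.753088*l^3 - 47.999028*l^2 + 11.928168*l - 0.941192)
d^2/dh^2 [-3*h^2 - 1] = -6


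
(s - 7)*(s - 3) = s^2 - 10*s + 21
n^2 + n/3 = n*(n + 1/3)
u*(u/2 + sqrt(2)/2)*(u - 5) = u^3/2 - 5*u^2/2 + sqrt(2)*u^2/2 - 5*sqrt(2)*u/2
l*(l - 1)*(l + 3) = l^3 + 2*l^2 - 3*l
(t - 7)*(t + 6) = t^2 - t - 42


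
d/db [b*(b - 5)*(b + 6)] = 3*b^2 + 2*b - 30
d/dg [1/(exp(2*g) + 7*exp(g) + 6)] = (-2*exp(g) - 7)*exp(g)/(exp(2*g) + 7*exp(g) + 6)^2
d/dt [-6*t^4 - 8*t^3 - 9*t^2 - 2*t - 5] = -24*t^3 - 24*t^2 - 18*t - 2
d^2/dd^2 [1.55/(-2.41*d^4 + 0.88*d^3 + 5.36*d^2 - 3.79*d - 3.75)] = ((44.826*d^2 - 8.184*d - 16.616)*(2.41*d^4 - 0.88*d^3 - 5.36*d^2 + 3.79*d + 3.75) - 1.55*(9.64*d^3 - 2.64*d^2 - 10.72*d + 3.79)*(19.28*d^3 - 5.28*d^2 - 21.44*d + 7.58))/(2.41*d^4 - 0.88*d^3 - 5.36*d^2 + 3.79*d + 3.75)^3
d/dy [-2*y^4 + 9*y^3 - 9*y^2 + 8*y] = -8*y^3 + 27*y^2 - 18*y + 8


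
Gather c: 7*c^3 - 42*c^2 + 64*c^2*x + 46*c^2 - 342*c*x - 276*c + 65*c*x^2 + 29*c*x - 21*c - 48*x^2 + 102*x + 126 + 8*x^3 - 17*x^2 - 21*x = 7*c^3 + c^2*(64*x + 4) + c*(65*x^2 - 313*x - 297) + 8*x^3 - 65*x^2 + 81*x + 126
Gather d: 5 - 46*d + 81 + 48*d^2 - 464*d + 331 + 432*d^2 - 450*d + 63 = 480*d^2 - 960*d + 480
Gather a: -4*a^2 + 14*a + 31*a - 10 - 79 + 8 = -4*a^2 + 45*a - 81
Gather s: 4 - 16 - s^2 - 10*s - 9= -s^2 - 10*s - 21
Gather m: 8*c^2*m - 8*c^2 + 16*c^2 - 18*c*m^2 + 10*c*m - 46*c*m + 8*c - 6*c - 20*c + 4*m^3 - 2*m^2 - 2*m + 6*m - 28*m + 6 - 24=8*c^2 - 18*c + 4*m^3 + m^2*(-18*c - 2) + m*(8*c^2 - 36*c - 24) - 18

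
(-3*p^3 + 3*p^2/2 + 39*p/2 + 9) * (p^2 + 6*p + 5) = -3*p^5 - 33*p^4/2 + 27*p^3/2 + 267*p^2/2 + 303*p/2 + 45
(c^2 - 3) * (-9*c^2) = -9*c^4 + 27*c^2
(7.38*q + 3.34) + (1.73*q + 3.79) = 9.11*q + 7.13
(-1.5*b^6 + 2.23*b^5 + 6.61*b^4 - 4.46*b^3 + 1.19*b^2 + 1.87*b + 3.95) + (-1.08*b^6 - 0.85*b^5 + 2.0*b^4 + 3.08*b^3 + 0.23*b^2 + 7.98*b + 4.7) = -2.58*b^6 + 1.38*b^5 + 8.61*b^4 - 1.38*b^3 + 1.42*b^2 + 9.85*b + 8.65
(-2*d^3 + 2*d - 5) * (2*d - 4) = -4*d^4 + 8*d^3 + 4*d^2 - 18*d + 20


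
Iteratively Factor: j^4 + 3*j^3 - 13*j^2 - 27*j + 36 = (j + 4)*(j^3 - j^2 - 9*j + 9) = (j - 3)*(j + 4)*(j^2 + 2*j - 3) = (j - 3)*(j - 1)*(j + 4)*(j + 3)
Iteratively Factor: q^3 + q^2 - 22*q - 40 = (q - 5)*(q^2 + 6*q + 8) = (q - 5)*(q + 2)*(q + 4)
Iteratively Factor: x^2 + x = (x + 1)*(x)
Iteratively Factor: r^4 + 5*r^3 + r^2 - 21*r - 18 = (r + 1)*(r^3 + 4*r^2 - 3*r - 18) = (r + 1)*(r + 3)*(r^2 + r - 6) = (r - 2)*(r + 1)*(r + 3)*(r + 3)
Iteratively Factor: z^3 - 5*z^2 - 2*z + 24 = (z + 2)*(z^2 - 7*z + 12) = (z - 4)*(z + 2)*(z - 3)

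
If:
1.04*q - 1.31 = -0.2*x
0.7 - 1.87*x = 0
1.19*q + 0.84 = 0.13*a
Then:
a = 17.33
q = 1.19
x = 0.37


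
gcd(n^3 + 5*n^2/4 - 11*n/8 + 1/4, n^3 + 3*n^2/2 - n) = n^2 + 3*n/2 - 1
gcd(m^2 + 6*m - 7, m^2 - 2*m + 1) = m - 1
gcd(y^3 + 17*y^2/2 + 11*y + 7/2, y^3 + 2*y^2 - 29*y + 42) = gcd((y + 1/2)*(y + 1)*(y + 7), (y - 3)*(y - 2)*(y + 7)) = y + 7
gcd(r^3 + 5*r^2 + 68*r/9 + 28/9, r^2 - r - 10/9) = r + 2/3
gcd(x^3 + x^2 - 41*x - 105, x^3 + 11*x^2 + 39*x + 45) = x^2 + 8*x + 15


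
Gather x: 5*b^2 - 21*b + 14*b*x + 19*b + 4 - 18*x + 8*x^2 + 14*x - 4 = 5*b^2 - 2*b + 8*x^2 + x*(14*b - 4)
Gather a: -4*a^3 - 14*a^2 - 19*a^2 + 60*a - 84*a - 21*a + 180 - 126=-4*a^3 - 33*a^2 - 45*a + 54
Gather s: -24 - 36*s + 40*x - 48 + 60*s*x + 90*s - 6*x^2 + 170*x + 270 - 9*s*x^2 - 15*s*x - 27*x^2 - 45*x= s*(-9*x^2 + 45*x + 54) - 33*x^2 + 165*x + 198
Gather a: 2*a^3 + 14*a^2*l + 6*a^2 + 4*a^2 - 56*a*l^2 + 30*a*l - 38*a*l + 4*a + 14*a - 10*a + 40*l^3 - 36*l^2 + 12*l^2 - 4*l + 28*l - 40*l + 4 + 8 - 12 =2*a^3 + a^2*(14*l + 10) + a*(-56*l^2 - 8*l + 8) + 40*l^3 - 24*l^2 - 16*l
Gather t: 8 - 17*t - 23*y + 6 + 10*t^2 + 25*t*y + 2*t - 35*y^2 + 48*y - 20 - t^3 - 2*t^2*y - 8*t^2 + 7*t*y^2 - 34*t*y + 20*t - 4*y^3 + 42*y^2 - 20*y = -t^3 + t^2*(2 - 2*y) + t*(7*y^2 - 9*y + 5) - 4*y^3 + 7*y^2 + 5*y - 6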